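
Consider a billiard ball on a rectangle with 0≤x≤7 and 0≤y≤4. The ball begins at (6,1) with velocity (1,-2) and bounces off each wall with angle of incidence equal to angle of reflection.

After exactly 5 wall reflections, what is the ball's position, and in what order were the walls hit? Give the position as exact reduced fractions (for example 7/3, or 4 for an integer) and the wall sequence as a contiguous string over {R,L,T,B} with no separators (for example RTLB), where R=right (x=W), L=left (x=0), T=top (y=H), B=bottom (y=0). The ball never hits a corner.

1. t=1/2 → B at (13/2,0); v=(1,2)
2. t=1/2 → R at (7,1); v=(-1,2)
3. t=3/2 → T at (11/2,4); v=(-1,-2)
4. t=2 → B at (7/2,0); v=(-1,2)
5. t=2 → T at (3/2,4); v=(-1,-2)

Final position: (3/2,4)
Wall sequence: BRTBT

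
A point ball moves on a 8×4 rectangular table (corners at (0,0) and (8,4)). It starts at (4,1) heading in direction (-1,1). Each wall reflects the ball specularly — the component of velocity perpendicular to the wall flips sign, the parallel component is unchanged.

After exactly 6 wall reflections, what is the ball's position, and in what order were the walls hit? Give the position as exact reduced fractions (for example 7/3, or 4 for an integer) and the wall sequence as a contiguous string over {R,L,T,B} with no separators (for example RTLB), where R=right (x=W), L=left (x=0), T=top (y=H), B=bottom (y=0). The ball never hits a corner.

Final position: (5,0)
Wall sequence: TLBTRB

1. t=3 → T at (1,4); v=(-1,-1)
2. t=1 → L at (0,3); v=(1,-1)
3. t=3 → B at (3,0); v=(1,1)
4. t=4 → T at (7,4); v=(1,-1)
5. t=1 → R at (8,3); v=(-1,-1)
6. t=3 → B at (5,0); v=(-1,1)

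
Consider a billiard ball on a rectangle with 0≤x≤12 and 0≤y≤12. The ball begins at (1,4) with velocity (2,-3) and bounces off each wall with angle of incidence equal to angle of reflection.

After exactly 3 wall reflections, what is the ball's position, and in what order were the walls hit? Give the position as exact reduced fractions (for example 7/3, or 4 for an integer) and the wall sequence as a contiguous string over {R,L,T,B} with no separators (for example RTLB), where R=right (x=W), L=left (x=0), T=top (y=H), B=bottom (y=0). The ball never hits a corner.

1. t=4/3 → B at (11/3,0); v=(2,3)
2. t=4 → T at (35/3,12); v=(2,-3)
3. t=1/6 → R at (12,23/2); v=(-2,-3)

Final position: (12,23/2)
Wall sequence: BTR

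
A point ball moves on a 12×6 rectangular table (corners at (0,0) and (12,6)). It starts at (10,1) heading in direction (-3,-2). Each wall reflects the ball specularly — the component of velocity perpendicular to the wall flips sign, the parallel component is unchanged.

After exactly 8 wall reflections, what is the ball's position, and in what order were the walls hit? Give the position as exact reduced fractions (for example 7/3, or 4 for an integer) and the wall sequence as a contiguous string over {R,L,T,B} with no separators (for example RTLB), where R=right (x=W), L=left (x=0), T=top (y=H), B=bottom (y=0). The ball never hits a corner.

1. t=1/2 → B at (17/2,0); v=(-3,2)
2. t=17/6 → L at (0,17/3); v=(3,2)
3. t=1/6 → T at (1/2,6); v=(3,-2)
4. t=3 → B at (19/2,0); v=(3,2)
5. t=5/6 → R at (12,5/3); v=(-3,2)
6. t=13/6 → T at (11/2,6); v=(-3,-2)
7. t=11/6 → L at (0,7/3); v=(3,-2)
8. t=7/6 → B at (7/2,0); v=(3,2)

Final position: (7/2,0)
Wall sequence: BLTBRTLB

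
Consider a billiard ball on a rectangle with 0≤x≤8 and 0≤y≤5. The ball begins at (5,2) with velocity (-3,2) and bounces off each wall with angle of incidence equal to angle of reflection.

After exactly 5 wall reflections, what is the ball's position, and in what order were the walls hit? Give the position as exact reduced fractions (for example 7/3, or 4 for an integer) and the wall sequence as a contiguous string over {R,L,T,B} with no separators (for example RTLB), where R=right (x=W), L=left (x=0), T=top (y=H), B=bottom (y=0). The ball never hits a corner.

1. t=3/2 → T at (1/2,5); v=(-3,-2)
2. t=1/6 → L at (0,14/3); v=(3,-2)
3. t=7/3 → B at (7,0); v=(3,2)
4. t=1/3 → R at (8,2/3); v=(-3,2)
5. t=13/6 → T at (3/2,5); v=(-3,-2)

Final position: (3/2,5)
Wall sequence: TLBRT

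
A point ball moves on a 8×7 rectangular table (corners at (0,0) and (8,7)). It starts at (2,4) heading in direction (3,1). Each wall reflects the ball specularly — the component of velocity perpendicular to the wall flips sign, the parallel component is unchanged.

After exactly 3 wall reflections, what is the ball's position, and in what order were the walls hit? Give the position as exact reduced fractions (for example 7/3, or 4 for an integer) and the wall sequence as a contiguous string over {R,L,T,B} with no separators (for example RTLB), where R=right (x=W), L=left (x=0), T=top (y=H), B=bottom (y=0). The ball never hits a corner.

Final position: (0,16/3)
Wall sequence: RTL

1. t=2 → R at (8,6); v=(-3,1)
2. t=1 → T at (5,7); v=(-3,-1)
3. t=5/3 → L at (0,16/3); v=(3,-1)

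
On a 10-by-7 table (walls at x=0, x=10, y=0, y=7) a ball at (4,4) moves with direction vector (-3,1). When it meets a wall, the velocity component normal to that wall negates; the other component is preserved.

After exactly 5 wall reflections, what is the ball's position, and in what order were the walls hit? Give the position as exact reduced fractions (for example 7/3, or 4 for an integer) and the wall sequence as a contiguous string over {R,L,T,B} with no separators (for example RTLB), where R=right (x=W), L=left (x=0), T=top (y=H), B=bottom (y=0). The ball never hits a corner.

Final position: (6,0)
Wall sequence: LTRLB

1. t=4/3 → L at (0,16/3); v=(3,1)
2. t=5/3 → T at (5,7); v=(3,-1)
3. t=5/3 → R at (10,16/3); v=(-3,-1)
4. t=10/3 → L at (0,2); v=(3,-1)
5. t=2 → B at (6,0); v=(3,1)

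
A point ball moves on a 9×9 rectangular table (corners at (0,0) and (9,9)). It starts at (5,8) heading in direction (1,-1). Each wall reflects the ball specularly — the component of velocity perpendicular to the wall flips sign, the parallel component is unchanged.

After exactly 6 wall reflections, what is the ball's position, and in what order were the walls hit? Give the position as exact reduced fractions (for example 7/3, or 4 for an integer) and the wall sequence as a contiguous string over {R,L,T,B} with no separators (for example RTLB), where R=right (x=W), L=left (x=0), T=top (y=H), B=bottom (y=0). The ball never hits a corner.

1. t=4 → R at (9,4); v=(-1,-1)
2. t=4 → B at (5,0); v=(-1,1)
3. t=5 → L at (0,5); v=(1,1)
4. t=4 → T at (4,9); v=(1,-1)
5. t=5 → R at (9,4); v=(-1,-1)
6. t=4 → B at (5,0); v=(-1,1)

Final position: (5,0)
Wall sequence: RBLTRB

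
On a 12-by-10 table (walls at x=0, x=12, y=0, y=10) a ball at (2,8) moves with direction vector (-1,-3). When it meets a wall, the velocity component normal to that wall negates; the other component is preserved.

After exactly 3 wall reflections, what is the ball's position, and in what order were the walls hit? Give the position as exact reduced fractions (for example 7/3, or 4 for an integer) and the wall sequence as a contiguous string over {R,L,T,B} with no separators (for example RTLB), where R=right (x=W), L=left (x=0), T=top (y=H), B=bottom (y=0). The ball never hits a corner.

1. t=2 → L at (0,2); v=(1,-3)
2. t=2/3 → B at (2/3,0); v=(1,3)
3. t=10/3 → T at (4,10); v=(1,-3)

Final position: (4,10)
Wall sequence: LBT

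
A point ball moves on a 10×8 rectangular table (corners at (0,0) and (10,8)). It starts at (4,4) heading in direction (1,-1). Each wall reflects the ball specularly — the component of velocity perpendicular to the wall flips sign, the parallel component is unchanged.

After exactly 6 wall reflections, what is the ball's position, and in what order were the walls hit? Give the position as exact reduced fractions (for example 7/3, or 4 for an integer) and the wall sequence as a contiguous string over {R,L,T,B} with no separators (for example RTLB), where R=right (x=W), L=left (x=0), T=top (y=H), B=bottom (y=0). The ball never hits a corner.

Final position: (10,6)
Wall sequence: BRTLBR

1. t=4 → B at (8,0); v=(1,1)
2. t=2 → R at (10,2); v=(-1,1)
3. t=6 → T at (4,8); v=(-1,-1)
4. t=4 → L at (0,4); v=(1,-1)
5. t=4 → B at (4,0); v=(1,1)
6. t=6 → R at (10,6); v=(-1,1)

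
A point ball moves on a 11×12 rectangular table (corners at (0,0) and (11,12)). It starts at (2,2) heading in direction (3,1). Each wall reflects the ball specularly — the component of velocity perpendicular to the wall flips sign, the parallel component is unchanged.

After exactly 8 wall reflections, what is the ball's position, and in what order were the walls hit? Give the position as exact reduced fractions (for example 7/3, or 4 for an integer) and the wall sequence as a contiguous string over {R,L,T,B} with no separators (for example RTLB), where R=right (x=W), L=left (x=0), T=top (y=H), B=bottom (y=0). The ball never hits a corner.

1. t=3 → R at (11,5); v=(-3,1)
2. t=11/3 → L at (0,26/3); v=(3,1)
3. t=10/3 → T at (10,12); v=(3,-1)
4. t=1/3 → R at (11,35/3); v=(-3,-1)
5. t=11/3 → L at (0,8); v=(3,-1)
6. t=11/3 → R at (11,13/3); v=(-3,-1)
7. t=11/3 → L at (0,2/3); v=(3,-1)
8. t=2/3 → B at (2,0); v=(3,1)

Final position: (2,0)
Wall sequence: RLTRLRLB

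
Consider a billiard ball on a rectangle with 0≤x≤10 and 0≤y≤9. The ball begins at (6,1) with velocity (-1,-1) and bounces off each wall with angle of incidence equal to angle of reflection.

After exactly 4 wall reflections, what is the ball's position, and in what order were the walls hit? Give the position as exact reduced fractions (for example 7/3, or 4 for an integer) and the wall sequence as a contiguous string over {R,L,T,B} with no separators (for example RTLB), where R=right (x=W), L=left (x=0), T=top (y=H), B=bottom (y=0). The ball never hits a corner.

1. t=1 → B at (5,0); v=(-1,1)
2. t=5 → L at (0,5); v=(1,1)
3. t=4 → T at (4,9); v=(1,-1)
4. t=6 → R at (10,3); v=(-1,-1)

Final position: (10,3)
Wall sequence: BLTR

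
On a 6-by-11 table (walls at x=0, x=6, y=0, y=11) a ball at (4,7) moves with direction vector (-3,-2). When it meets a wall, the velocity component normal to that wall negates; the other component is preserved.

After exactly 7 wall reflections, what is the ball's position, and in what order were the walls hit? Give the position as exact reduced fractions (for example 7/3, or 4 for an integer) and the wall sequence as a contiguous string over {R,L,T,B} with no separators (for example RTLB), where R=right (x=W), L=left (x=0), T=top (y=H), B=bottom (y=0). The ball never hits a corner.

Final position: (0,31/3)
Wall sequence: LRBLRTL

1. t=4/3 → L at (0,13/3); v=(3,-2)
2. t=2 → R at (6,1/3); v=(-3,-2)
3. t=1/6 → B at (11/2,0); v=(-3,2)
4. t=11/6 → L at (0,11/3); v=(3,2)
5. t=2 → R at (6,23/3); v=(-3,2)
6. t=5/3 → T at (1,11); v=(-3,-2)
7. t=1/3 → L at (0,31/3); v=(3,-2)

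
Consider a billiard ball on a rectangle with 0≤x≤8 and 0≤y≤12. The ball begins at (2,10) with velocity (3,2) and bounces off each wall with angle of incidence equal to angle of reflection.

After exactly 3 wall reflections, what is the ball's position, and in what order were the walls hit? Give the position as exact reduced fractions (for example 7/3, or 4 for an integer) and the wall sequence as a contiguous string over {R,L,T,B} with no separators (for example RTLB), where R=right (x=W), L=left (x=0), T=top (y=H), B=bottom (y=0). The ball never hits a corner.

1. t=1 → T at (5,12); v=(3,-2)
2. t=1 → R at (8,10); v=(-3,-2)
3. t=8/3 → L at (0,14/3); v=(3,-2)

Final position: (0,14/3)
Wall sequence: TRL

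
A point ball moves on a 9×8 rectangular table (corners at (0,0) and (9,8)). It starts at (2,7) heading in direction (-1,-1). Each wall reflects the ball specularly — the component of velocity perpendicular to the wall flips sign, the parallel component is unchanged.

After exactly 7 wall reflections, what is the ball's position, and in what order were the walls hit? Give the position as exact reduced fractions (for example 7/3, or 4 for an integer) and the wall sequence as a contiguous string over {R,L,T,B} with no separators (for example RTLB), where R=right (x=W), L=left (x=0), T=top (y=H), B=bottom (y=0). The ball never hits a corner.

Final position: (9,6)
Wall sequence: LBRTLBR

1. t=2 → L at (0,5); v=(1,-1)
2. t=5 → B at (5,0); v=(1,1)
3. t=4 → R at (9,4); v=(-1,1)
4. t=4 → T at (5,8); v=(-1,-1)
5. t=5 → L at (0,3); v=(1,-1)
6. t=3 → B at (3,0); v=(1,1)
7. t=6 → R at (9,6); v=(-1,1)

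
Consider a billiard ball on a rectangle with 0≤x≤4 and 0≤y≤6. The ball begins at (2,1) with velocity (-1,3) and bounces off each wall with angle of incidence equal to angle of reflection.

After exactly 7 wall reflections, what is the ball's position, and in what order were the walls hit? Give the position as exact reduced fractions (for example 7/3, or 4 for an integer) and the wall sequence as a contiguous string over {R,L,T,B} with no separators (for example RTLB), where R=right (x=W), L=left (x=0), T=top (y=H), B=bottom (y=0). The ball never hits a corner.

1. t=5/3 → T at (1/3,6); v=(-1,-3)
2. t=1/3 → L at (0,5); v=(1,-3)
3. t=5/3 → B at (5/3,0); v=(1,3)
4. t=2 → T at (11/3,6); v=(1,-3)
5. t=1/3 → R at (4,5); v=(-1,-3)
6. t=5/3 → B at (7/3,0); v=(-1,3)
7. t=2 → T at (1/3,6); v=(-1,-3)

Final position: (1/3,6)
Wall sequence: TLBTRBT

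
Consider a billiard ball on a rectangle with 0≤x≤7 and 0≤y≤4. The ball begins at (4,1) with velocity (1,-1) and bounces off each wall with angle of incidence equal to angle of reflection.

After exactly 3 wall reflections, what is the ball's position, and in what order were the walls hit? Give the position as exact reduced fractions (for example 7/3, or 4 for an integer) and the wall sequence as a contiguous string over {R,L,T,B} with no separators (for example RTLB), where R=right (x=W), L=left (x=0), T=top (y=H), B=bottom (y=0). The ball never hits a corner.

1. t=1 → B at (5,0); v=(1,1)
2. t=2 → R at (7,2); v=(-1,1)
3. t=2 → T at (5,4); v=(-1,-1)

Final position: (5,4)
Wall sequence: BRT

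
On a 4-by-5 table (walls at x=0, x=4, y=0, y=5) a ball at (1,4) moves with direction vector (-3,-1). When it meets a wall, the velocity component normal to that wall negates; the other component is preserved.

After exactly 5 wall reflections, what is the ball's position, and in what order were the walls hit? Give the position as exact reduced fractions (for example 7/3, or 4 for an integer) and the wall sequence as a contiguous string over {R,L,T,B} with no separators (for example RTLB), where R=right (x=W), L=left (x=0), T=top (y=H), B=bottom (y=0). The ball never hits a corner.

Final position: (4,1/3)
Wall sequence: LRLBR

1. t=1/3 → L at (0,11/3); v=(3,-1)
2. t=4/3 → R at (4,7/3); v=(-3,-1)
3. t=4/3 → L at (0,1); v=(3,-1)
4. t=1 → B at (3,0); v=(3,1)
5. t=1/3 → R at (4,1/3); v=(-3,1)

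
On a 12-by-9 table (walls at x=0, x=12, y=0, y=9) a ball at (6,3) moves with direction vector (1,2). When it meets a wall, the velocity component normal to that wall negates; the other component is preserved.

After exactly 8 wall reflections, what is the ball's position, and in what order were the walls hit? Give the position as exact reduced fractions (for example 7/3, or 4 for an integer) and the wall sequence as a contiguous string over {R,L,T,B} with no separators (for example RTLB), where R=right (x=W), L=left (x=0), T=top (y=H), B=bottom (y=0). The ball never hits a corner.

1. t=3 → T at (9,9); v=(1,-2)
2. t=3 → R at (12,3); v=(-1,-2)
3. t=3/2 → B at (21/2,0); v=(-1,2)
4. t=9/2 → T at (6,9); v=(-1,-2)
5. t=9/2 → B at (3/2,0); v=(-1,2)
6. t=3/2 → L at (0,3); v=(1,2)
7. t=3 → T at (3,9); v=(1,-2)
8. t=9/2 → B at (15/2,0); v=(1,2)

Final position: (15/2,0)
Wall sequence: TRBTBLTB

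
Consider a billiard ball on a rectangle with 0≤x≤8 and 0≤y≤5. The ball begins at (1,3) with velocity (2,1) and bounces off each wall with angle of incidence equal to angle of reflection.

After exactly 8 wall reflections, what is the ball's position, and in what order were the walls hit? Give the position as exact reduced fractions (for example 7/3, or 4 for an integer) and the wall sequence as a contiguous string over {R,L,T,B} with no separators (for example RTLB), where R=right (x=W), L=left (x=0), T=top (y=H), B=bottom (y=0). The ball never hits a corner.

1. t=2 → T at (5,5); v=(2,-1)
2. t=3/2 → R at (8,7/2); v=(-2,-1)
3. t=7/2 → B at (1,0); v=(-2,1)
4. t=1/2 → L at (0,1/2); v=(2,1)
5. t=4 → R at (8,9/2); v=(-2,1)
6. t=1/2 → T at (7,5); v=(-2,-1)
7. t=7/2 → L at (0,3/2); v=(2,-1)
8. t=3/2 → B at (3,0); v=(2,1)

Final position: (3,0)
Wall sequence: TRBLRTLB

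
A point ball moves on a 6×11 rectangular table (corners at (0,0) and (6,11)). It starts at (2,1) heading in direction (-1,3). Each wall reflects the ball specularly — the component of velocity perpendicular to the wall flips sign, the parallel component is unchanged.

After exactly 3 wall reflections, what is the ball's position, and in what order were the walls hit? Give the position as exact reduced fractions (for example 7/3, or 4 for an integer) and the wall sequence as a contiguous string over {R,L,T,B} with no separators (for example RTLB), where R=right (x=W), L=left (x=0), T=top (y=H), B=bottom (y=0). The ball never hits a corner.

Final position: (5,0)
Wall sequence: LTB

1. t=2 → L at (0,7); v=(1,3)
2. t=4/3 → T at (4/3,11); v=(1,-3)
3. t=11/3 → B at (5,0); v=(1,3)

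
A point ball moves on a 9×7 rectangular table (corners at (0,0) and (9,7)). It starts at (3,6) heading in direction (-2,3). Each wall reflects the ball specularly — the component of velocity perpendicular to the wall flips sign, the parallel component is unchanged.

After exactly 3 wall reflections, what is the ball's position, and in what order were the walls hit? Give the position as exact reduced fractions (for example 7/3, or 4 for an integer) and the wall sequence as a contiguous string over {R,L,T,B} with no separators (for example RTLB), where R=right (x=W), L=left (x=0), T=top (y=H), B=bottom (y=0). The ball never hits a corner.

Final position: (7/3,0)
Wall sequence: TLB

1. t=1/3 → T at (7/3,7); v=(-2,-3)
2. t=7/6 → L at (0,7/2); v=(2,-3)
3. t=7/6 → B at (7/3,0); v=(2,3)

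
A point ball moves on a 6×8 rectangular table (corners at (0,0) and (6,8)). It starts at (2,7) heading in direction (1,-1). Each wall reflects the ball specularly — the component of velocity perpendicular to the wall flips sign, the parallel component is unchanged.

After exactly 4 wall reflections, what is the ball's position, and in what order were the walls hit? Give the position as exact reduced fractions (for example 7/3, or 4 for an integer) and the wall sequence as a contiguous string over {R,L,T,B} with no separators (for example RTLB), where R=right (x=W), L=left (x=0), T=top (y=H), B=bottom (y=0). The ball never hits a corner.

Final position: (5,8)
Wall sequence: RBLT

1. t=4 → R at (6,3); v=(-1,-1)
2. t=3 → B at (3,0); v=(-1,1)
3. t=3 → L at (0,3); v=(1,1)
4. t=5 → T at (5,8); v=(1,-1)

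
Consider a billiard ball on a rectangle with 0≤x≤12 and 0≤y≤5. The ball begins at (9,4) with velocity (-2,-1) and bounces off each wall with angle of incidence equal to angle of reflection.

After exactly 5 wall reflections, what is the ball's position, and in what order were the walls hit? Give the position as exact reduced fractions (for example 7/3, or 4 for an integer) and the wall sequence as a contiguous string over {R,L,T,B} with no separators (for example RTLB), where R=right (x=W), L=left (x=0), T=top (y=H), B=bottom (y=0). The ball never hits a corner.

Final position: (5,0)
Wall sequence: BLTRB

1. t=4 → B at (1,0); v=(-2,1)
2. t=1/2 → L at (0,1/2); v=(2,1)
3. t=9/2 → T at (9,5); v=(2,-1)
4. t=3/2 → R at (12,7/2); v=(-2,-1)
5. t=7/2 → B at (5,0); v=(-2,1)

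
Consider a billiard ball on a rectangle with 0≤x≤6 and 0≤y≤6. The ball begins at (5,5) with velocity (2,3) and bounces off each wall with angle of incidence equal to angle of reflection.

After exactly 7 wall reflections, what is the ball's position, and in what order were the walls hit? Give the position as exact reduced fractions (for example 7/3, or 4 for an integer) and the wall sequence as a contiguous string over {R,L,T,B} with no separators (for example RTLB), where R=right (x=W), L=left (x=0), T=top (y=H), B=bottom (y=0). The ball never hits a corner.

1. t=1/3 → T at (17/3,6); v=(2,-3)
2. t=1/6 → R at (6,11/2); v=(-2,-3)
3. t=11/6 → B at (7/3,0); v=(-2,3)
4. t=7/6 → L at (0,7/2); v=(2,3)
5. t=5/6 → T at (5/3,6); v=(2,-3)
6. t=2 → B at (17/3,0); v=(2,3)
7. t=1/6 → R at (6,1/2); v=(-2,3)

Final position: (6,1/2)
Wall sequence: TRBLTBR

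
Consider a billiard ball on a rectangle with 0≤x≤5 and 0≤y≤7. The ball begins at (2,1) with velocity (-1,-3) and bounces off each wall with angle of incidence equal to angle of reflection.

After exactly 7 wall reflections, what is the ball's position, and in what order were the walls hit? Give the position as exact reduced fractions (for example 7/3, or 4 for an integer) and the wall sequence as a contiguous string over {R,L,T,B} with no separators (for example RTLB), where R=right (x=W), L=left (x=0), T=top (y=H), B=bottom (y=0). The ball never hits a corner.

Final position: (7/3,0)
Wall sequence: BLTBRTB

1. t=1/3 → B at (5/3,0); v=(-1,3)
2. t=5/3 → L at (0,5); v=(1,3)
3. t=2/3 → T at (2/3,7); v=(1,-3)
4. t=7/3 → B at (3,0); v=(1,3)
5. t=2 → R at (5,6); v=(-1,3)
6. t=1/3 → T at (14/3,7); v=(-1,-3)
7. t=7/3 → B at (7/3,0); v=(-1,3)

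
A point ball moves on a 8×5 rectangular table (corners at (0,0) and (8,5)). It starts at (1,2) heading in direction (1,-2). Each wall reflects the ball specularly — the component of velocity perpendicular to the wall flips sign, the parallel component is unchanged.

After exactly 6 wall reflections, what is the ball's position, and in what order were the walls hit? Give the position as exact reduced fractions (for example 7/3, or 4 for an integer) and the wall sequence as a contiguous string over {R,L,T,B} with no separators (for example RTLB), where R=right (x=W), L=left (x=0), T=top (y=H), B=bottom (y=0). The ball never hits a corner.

Final position: (4,0)
Wall sequence: BTBRTB

1. t=1 → B at (2,0); v=(1,2)
2. t=5/2 → T at (9/2,5); v=(1,-2)
3. t=5/2 → B at (7,0); v=(1,2)
4. t=1 → R at (8,2); v=(-1,2)
5. t=3/2 → T at (13/2,5); v=(-1,-2)
6. t=5/2 → B at (4,0); v=(-1,2)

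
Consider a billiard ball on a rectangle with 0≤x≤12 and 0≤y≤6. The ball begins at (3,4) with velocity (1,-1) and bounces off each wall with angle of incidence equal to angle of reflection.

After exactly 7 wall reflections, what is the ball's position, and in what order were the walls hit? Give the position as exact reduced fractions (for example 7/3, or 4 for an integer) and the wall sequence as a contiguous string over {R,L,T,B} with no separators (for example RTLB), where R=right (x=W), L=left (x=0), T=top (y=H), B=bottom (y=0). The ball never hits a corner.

Final position: (7,0)
Wall sequence: BRTBLTB

1. t=4 → B at (7,0); v=(1,1)
2. t=5 → R at (12,5); v=(-1,1)
3. t=1 → T at (11,6); v=(-1,-1)
4. t=6 → B at (5,0); v=(-1,1)
5. t=5 → L at (0,5); v=(1,1)
6. t=1 → T at (1,6); v=(1,-1)
7. t=6 → B at (7,0); v=(1,1)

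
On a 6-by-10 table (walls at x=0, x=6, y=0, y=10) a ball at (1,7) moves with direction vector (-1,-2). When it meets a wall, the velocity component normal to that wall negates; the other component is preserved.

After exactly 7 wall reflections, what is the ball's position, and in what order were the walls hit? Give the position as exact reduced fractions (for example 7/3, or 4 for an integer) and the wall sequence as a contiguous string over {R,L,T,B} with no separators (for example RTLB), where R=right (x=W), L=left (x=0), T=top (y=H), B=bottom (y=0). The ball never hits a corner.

1. t=1 → L at (0,5); v=(1,-2)
2. t=5/2 → B at (5/2,0); v=(1,2)
3. t=7/2 → R at (6,7); v=(-1,2)
4. t=3/2 → T at (9/2,10); v=(-1,-2)
5. t=9/2 → L at (0,1); v=(1,-2)
6. t=1/2 → B at (1/2,0); v=(1,2)
7. t=5 → T at (11/2,10); v=(1,-2)

Final position: (11/2,10)
Wall sequence: LBRTLBT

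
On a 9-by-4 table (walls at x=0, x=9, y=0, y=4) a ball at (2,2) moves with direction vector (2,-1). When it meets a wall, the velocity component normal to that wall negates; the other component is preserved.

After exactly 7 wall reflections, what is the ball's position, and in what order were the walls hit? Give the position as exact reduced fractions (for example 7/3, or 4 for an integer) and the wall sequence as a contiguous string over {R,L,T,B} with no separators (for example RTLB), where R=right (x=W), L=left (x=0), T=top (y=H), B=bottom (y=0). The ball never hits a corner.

Final position: (6,4)
Wall sequence: BRTLBRT

1. t=2 → B at (6,0); v=(2,1)
2. t=3/2 → R at (9,3/2); v=(-2,1)
3. t=5/2 → T at (4,4); v=(-2,-1)
4. t=2 → L at (0,2); v=(2,-1)
5. t=2 → B at (4,0); v=(2,1)
6. t=5/2 → R at (9,5/2); v=(-2,1)
7. t=3/2 → T at (6,4); v=(-2,-1)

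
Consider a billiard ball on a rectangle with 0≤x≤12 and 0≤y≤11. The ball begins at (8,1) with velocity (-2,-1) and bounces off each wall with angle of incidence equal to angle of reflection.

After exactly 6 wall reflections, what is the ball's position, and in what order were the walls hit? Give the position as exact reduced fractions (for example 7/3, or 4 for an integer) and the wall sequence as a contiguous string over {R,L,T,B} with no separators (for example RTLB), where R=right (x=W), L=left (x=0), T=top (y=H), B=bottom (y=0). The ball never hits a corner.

1. t=1 → B at (6,0); v=(-2,1)
2. t=3 → L at (0,3); v=(2,1)
3. t=6 → R at (12,9); v=(-2,1)
4. t=2 → T at (8,11); v=(-2,-1)
5. t=4 → L at (0,7); v=(2,-1)
6. t=6 → R at (12,1); v=(-2,-1)

Final position: (12,1)
Wall sequence: BLRTLR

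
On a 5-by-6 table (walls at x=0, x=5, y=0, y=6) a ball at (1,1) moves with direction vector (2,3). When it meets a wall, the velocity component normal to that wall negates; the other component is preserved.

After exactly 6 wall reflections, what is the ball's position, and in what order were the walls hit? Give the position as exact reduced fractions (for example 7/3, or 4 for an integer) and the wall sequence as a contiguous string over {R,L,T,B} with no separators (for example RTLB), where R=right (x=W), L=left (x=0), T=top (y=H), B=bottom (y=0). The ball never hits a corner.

1. t=5/3 → T at (13/3,6); v=(2,-3)
2. t=1/3 → R at (5,5); v=(-2,-3)
3. t=5/3 → B at (5/3,0); v=(-2,3)
4. t=5/6 → L at (0,5/2); v=(2,3)
5. t=7/6 → T at (7/3,6); v=(2,-3)
6. t=4/3 → R at (5,2); v=(-2,-3)

Final position: (5,2)
Wall sequence: TRBLTR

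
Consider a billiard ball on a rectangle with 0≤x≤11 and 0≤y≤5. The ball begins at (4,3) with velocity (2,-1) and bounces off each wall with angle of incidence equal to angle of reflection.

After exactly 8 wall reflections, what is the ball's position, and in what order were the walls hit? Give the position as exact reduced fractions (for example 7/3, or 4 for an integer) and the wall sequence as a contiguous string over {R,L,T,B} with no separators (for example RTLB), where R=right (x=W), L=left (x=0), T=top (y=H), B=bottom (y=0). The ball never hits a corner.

1. t=3 → B at (10,0); v=(2,1)
2. t=1/2 → R at (11,1/2); v=(-2,1)
3. t=9/2 → T at (2,5); v=(-2,-1)
4. t=1 → L at (0,4); v=(2,-1)
5. t=4 → B at (8,0); v=(2,1)
6. t=3/2 → R at (11,3/2); v=(-2,1)
7. t=7/2 → T at (4,5); v=(-2,-1)
8. t=2 → L at (0,3); v=(2,-1)

Final position: (0,3)
Wall sequence: BRTLBRTL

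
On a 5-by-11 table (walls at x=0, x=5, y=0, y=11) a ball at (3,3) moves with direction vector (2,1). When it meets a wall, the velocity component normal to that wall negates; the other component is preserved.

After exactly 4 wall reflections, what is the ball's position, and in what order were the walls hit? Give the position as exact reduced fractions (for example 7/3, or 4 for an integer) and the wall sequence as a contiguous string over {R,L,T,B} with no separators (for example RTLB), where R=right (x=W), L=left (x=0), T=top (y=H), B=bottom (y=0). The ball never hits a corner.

1. t=1 → R at (5,4); v=(-2,1)
2. t=5/2 → L at (0,13/2); v=(2,1)
3. t=5/2 → R at (5,9); v=(-2,1)
4. t=2 → T at (1,11); v=(-2,-1)

Final position: (1,11)
Wall sequence: RLRT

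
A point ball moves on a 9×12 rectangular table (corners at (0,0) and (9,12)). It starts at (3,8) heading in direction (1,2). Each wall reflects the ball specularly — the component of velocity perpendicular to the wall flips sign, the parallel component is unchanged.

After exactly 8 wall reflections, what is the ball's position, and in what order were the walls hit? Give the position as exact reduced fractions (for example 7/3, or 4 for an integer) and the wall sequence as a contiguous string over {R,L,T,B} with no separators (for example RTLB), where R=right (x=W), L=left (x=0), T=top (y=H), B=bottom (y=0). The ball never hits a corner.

Final position: (7,12)
Wall sequence: TRBTLBRT

1. t=2 → T at (5,12); v=(1,-2)
2. t=4 → R at (9,4); v=(-1,-2)
3. t=2 → B at (7,0); v=(-1,2)
4. t=6 → T at (1,12); v=(-1,-2)
5. t=1 → L at (0,10); v=(1,-2)
6. t=5 → B at (5,0); v=(1,2)
7. t=4 → R at (9,8); v=(-1,2)
8. t=2 → T at (7,12); v=(-1,-2)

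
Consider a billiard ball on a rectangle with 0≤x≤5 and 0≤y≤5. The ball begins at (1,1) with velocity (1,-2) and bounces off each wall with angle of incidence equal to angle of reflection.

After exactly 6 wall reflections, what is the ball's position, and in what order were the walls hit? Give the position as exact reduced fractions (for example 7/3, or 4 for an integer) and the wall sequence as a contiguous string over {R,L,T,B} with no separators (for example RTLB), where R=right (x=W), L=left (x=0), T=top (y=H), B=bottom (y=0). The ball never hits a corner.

1. t=1/2 → B at (3/2,0); v=(1,2)
2. t=5/2 → T at (4,5); v=(1,-2)
3. t=1 → R at (5,3); v=(-1,-2)
4. t=3/2 → B at (7/2,0); v=(-1,2)
5. t=5/2 → T at (1,5); v=(-1,-2)
6. t=1 → L at (0,3); v=(1,-2)

Final position: (0,3)
Wall sequence: BTRBTL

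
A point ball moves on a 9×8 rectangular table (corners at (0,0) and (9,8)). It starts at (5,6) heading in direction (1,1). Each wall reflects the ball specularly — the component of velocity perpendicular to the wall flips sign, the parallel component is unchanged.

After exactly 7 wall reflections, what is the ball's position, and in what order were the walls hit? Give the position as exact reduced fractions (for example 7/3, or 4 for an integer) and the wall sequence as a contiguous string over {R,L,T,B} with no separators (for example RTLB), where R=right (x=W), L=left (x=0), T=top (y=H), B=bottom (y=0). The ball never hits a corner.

1. t=2 → T at (7,8); v=(1,-1)
2. t=2 → R at (9,6); v=(-1,-1)
3. t=6 → B at (3,0); v=(-1,1)
4. t=3 → L at (0,3); v=(1,1)
5. t=5 → T at (5,8); v=(1,-1)
6. t=4 → R at (9,4); v=(-1,-1)
7. t=4 → B at (5,0); v=(-1,1)

Final position: (5,0)
Wall sequence: TRBLTRB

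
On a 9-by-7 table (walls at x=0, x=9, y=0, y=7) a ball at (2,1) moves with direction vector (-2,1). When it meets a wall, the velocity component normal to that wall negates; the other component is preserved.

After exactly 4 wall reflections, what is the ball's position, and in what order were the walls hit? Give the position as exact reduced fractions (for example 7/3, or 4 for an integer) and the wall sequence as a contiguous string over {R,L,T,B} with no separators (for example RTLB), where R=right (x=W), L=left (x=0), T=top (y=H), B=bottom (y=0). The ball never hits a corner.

1. t=1 → L at (0,2); v=(2,1)
2. t=9/2 → R at (9,13/2); v=(-2,1)
3. t=1/2 → T at (8,7); v=(-2,-1)
4. t=4 → L at (0,3); v=(2,-1)

Final position: (0,3)
Wall sequence: LRTL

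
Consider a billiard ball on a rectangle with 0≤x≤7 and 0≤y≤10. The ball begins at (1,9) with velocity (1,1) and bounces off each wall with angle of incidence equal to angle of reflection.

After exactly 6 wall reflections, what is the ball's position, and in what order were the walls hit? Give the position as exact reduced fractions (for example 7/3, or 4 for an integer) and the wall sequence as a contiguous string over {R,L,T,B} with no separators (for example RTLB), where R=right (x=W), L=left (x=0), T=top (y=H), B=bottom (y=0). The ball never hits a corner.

1. t=1 → T at (2,10); v=(1,-1)
2. t=5 → R at (7,5); v=(-1,-1)
3. t=5 → B at (2,0); v=(-1,1)
4. t=2 → L at (0,2); v=(1,1)
5. t=7 → R at (7,9); v=(-1,1)
6. t=1 → T at (6,10); v=(-1,-1)

Final position: (6,10)
Wall sequence: TRBLRT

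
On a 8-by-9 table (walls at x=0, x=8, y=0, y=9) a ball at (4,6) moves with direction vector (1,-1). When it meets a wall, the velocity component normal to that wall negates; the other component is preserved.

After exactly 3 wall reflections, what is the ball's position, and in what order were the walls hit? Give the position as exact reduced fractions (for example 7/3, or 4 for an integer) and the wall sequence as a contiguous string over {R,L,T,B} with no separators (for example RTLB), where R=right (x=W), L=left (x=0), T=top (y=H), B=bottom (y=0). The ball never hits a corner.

1. t=4 → R at (8,2); v=(-1,-1)
2. t=2 → B at (6,0); v=(-1,1)
3. t=6 → L at (0,6); v=(1,1)

Final position: (0,6)
Wall sequence: RBL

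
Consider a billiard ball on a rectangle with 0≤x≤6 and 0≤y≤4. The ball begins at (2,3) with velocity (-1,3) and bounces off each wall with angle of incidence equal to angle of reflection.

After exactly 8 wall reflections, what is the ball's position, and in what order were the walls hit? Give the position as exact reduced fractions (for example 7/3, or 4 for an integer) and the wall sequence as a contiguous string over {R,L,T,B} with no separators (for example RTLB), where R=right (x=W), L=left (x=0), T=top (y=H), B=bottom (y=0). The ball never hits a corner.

Final position: (6,3)
Wall sequence: TBLTBTBR

1. t=1/3 → T at (5/3,4); v=(-1,-3)
2. t=4/3 → B at (1/3,0); v=(-1,3)
3. t=1/3 → L at (0,1); v=(1,3)
4. t=1 → T at (1,4); v=(1,-3)
5. t=4/3 → B at (7/3,0); v=(1,3)
6. t=4/3 → T at (11/3,4); v=(1,-3)
7. t=4/3 → B at (5,0); v=(1,3)
8. t=1 → R at (6,3); v=(-1,3)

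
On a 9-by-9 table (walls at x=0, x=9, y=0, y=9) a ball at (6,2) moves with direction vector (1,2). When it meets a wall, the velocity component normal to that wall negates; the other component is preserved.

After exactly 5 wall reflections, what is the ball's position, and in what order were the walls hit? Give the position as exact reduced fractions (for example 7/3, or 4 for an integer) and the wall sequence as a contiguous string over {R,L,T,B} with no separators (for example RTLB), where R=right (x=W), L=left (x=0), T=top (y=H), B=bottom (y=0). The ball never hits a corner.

Final position: (1/2,9)
Wall sequence: RTBLT

1. t=3 → R at (9,8); v=(-1,2)
2. t=1/2 → T at (17/2,9); v=(-1,-2)
3. t=9/2 → B at (4,0); v=(-1,2)
4. t=4 → L at (0,8); v=(1,2)
5. t=1/2 → T at (1/2,9); v=(1,-2)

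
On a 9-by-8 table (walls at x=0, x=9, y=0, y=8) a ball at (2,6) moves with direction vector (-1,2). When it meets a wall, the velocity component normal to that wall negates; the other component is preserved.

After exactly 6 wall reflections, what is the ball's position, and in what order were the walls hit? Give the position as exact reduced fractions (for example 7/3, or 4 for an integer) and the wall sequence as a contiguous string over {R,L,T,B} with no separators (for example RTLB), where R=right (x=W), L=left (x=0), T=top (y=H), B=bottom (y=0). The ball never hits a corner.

Final position: (7,0)
Wall sequence: TLBTRB

1. t=1 → T at (1,8); v=(-1,-2)
2. t=1 → L at (0,6); v=(1,-2)
3. t=3 → B at (3,0); v=(1,2)
4. t=4 → T at (7,8); v=(1,-2)
5. t=2 → R at (9,4); v=(-1,-2)
6. t=2 → B at (7,0); v=(-1,2)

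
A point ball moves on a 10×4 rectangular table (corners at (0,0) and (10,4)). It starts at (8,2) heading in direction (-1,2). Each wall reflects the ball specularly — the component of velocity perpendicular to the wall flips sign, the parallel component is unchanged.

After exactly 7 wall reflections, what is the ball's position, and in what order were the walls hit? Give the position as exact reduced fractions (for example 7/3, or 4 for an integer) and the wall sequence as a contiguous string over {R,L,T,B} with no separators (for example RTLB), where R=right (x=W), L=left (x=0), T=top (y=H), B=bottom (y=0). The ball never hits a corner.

Final position: (3,0)
Wall sequence: TBTBLTB

1. t=1 → T at (7,4); v=(-1,-2)
2. t=2 → B at (5,0); v=(-1,2)
3. t=2 → T at (3,4); v=(-1,-2)
4. t=2 → B at (1,0); v=(-1,2)
5. t=1 → L at (0,2); v=(1,2)
6. t=1 → T at (1,4); v=(1,-2)
7. t=2 → B at (3,0); v=(1,2)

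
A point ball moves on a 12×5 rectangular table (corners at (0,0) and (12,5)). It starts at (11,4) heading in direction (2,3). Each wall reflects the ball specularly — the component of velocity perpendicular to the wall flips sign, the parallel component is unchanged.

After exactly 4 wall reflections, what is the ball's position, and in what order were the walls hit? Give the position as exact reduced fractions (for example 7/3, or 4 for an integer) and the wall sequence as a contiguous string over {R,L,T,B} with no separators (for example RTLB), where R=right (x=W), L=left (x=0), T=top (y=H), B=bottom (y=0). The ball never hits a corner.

1. t=1/3 → T at (35/3,5); v=(2,-3)
2. t=1/6 → R at (12,9/2); v=(-2,-3)
3. t=3/2 → B at (9,0); v=(-2,3)
4. t=5/3 → T at (17/3,5); v=(-2,-3)

Final position: (17/3,5)
Wall sequence: TRBT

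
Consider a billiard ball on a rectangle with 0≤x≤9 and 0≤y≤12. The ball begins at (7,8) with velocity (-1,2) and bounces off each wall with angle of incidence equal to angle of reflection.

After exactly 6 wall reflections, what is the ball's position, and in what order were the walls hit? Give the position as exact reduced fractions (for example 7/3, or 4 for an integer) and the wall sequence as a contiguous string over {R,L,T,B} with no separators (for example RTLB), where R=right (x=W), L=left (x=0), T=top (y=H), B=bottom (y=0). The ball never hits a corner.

Final position: (5,0)
Wall sequence: TLBTRB

1. t=2 → T at (5,12); v=(-1,-2)
2. t=5 → L at (0,2); v=(1,-2)
3. t=1 → B at (1,0); v=(1,2)
4. t=6 → T at (7,12); v=(1,-2)
5. t=2 → R at (9,8); v=(-1,-2)
6. t=4 → B at (5,0); v=(-1,2)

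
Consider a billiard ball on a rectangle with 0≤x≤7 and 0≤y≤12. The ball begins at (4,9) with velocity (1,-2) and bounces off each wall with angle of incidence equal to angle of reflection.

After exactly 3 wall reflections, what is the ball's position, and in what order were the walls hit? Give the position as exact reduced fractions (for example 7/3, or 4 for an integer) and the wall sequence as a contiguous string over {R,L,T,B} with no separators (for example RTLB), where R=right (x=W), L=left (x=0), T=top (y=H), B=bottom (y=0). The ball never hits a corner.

1. t=3 → R at (7,3); v=(-1,-2)
2. t=3/2 → B at (11/2,0); v=(-1,2)
3. t=11/2 → L at (0,11); v=(1,2)

Final position: (0,11)
Wall sequence: RBL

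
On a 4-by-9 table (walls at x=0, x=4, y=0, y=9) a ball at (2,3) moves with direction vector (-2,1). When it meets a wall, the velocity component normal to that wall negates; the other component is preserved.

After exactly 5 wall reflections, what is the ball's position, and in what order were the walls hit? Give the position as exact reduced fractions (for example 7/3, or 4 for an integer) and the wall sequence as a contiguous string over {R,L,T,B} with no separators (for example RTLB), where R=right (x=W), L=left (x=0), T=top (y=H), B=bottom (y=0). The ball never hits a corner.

1. t=1 → L at (0,4); v=(2,1)
2. t=2 → R at (4,6); v=(-2,1)
3. t=2 → L at (0,8); v=(2,1)
4. t=1 → T at (2,9); v=(2,-1)
5. t=1 → R at (4,8); v=(-2,-1)

Final position: (4,8)
Wall sequence: LRLTR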